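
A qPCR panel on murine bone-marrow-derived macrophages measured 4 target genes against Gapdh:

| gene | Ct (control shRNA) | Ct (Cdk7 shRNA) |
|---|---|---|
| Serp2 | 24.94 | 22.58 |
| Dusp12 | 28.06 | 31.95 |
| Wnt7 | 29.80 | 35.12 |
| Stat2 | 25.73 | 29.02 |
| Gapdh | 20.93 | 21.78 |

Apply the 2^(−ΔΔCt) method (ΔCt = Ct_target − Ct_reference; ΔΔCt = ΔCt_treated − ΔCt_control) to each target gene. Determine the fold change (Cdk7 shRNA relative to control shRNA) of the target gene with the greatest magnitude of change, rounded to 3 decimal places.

0.045

Serp2: ΔΔCt = (22.58−21.78) − (24.94−20.93) = 0.80 − 4.01 = -3.21; fold change = 2^3.21 = 9.254
Dusp12: ΔΔCt = (31.95−21.78) − (28.06−20.93) = 10.17 − 7.13 = 3.04; fold change = 2^-3.04 = 0.122
Wnt7: ΔΔCt = (35.12−21.78) − (29.80−20.93) = 13.34 − 8.87 = 4.47; fold change = 2^-4.47 = 0.045
Stat2: ΔΔCt = (29.02−21.78) − (25.73−20.93) = 7.24 − 4.80 = 2.44; fold change = 2^-2.44 = 0.184
Wnt7 has the largest |ΔΔCt| = 4.47.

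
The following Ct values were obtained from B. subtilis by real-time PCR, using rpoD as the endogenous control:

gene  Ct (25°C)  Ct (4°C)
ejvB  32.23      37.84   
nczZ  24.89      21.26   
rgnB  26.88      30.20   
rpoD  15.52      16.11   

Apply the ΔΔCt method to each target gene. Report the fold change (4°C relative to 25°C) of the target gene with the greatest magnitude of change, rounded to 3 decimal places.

0.031

ejvB: ΔΔCt = (37.84−16.11) − (32.23−15.52) = 21.73 − 16.71 = 5.02; fold change = 2^-5.02 = 0.031
nczZ: ΔΔCt = (21.26−16.11) − (24.89−15.52) = 5.15 − 9.37 = -4.22; fold change = 2^4.22 = 18.636
rgnB: ΔΔCt = (30.20−16.11) − (26.88−15.52) = 14.09 − 11.36 = 2.73; fold change = 2^-2.73 = 0.151
ejvB has the largest |ΔΔCt| = 5.02.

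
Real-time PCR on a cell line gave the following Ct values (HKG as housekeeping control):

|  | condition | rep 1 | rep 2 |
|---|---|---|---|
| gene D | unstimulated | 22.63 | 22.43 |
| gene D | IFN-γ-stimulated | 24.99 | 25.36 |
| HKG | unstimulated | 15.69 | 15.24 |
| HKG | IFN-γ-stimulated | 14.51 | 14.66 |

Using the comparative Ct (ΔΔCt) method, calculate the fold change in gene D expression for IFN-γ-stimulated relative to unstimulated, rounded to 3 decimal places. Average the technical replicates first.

Mean Ct: gene D unstimulated 22.530; gene D IFN-γ-stimulated 25.175; HKG unstimulated 15.465; HKG IFN-γ-stimulated 14.585
ΔCt(unstimulated) = 22.530 − 15.465 = 7.065
ΔCt(IFN-γ-stimulated) = 25.175 − 14.585 = 10.590
ΔΔCt = 10.590 − 7.065 = 3.525
Fold change = 2^(−3.525) = 0.0869

0.087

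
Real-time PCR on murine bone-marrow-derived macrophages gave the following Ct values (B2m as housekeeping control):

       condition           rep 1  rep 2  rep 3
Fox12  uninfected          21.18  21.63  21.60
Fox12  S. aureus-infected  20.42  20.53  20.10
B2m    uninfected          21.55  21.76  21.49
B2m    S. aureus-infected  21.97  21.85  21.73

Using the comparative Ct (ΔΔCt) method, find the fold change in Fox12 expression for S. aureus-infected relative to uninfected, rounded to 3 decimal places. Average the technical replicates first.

2.585

Mean Ct: Fox12 uninfected 21.470; Fox12 S. aureus-infected 20.350; B2m uninfected 21.600; B2m S. aureus-infected 21.850
ΔCt(uninfected) = 21.470 − 21.600 = -0.130
ΔCt(S. aureus-infected) = 20.350 − 21.850 = -1.500
ΔΔCt = -1.500 − (-0.130) = -1.370
Fold change = 2^(−(-1.370)) = 2^1.370 = 2.5847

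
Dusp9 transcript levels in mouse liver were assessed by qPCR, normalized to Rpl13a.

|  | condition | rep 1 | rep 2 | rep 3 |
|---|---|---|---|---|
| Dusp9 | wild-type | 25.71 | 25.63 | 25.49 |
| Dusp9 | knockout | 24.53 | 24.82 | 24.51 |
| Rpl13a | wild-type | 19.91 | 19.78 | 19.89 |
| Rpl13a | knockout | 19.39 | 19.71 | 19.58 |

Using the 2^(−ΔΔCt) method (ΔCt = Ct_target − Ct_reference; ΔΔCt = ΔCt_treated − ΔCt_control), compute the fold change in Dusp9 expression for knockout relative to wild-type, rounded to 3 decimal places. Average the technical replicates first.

Mean Ct: Dusp9 wild-type 25.610; Dusp9 knockout 24.620; Rpl13a wild-type 19.860; Rpl13a knockout 19.560
ΔCt(wild-type) = 25.610 − 19.860 = 5.750
ΔCt(knockout) = 24.620 − 19.560 = 5.060
ΔΔCt = 5.060 − 5.750 = -0.690
Fold change = 2^(−(-0.690)) = 2^0.690 = 1.6133

1.613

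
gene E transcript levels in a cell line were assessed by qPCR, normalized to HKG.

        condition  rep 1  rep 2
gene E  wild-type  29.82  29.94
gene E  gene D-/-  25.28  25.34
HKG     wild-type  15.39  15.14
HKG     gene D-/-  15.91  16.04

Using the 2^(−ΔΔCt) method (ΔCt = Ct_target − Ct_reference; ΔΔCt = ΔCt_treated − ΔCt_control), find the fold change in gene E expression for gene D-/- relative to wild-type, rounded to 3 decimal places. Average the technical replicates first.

Mean Ct: gene E wild-type 29.880; gene E gene D-/- 25.310; HKG wild-type 15.265; HKG gene D-/- 15.975
ΔCt(wild-type) = 29.880 − 15.265 = 14.615
ΔCt(gene D-/-) = 25.310 − 15.975 = 9.335
ΔΔCt = 9.335 − 14.615 = -5.280
Fold change = 2^(−(-5.280)) = 2^5.280 = 38.8542

38.854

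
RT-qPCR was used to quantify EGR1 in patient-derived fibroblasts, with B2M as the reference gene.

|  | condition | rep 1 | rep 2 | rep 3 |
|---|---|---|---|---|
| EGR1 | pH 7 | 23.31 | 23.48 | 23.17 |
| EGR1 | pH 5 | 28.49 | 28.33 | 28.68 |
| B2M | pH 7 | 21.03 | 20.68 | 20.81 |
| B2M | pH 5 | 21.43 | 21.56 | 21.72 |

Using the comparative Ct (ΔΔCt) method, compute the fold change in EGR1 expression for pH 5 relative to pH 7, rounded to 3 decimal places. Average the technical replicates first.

Mean Ct: EGR1 pH 7 23.320; EGR1 pH 5 28.500; B2M pH 7 20.840; B2M pH 5 21.570
ΔCt(pH 7) = 23.320 − 20.840 = 2.480
ΔCt(pH 5) = 28.500 − 21.570 = 6.930
ΔΔCt = 6.930 − 2.480 = 4.450
Fold change = 2^(−4.450) = 0.0458

0.046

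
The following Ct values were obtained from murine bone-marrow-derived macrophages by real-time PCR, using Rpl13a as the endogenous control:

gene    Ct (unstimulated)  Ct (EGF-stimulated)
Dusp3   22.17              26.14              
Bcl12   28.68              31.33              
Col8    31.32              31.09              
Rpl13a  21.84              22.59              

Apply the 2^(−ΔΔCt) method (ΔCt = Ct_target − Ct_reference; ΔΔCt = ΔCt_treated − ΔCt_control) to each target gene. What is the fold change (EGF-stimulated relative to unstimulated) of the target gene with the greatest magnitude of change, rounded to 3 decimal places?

Dusp3: ΔΔCt = (26.14−22.59) − (22.17−21.84) = 3.55 − 0.33 = 3.22; fold change = 2^-3.22 = 0.107
Bcl12: ΔΔCt = (31.33−22.59) − (28.68−21.84) = 8.74 − 6.84 = 1.90; fold change = 2^-1.90 = 0.268
Col8: ΔΔCt = (31.09−22.59) − (31.32−21.84) = 8.50 − 9.48 = -0.98; fold change = 2^0.98 = 1.972
Dusp3 has the largest |ΔΔCt| = 3.22.

0.107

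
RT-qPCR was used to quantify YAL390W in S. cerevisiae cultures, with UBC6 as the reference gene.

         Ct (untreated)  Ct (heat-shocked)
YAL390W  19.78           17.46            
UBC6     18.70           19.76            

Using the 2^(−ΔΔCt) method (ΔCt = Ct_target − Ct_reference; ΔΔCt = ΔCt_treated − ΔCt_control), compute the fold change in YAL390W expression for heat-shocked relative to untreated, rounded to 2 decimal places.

10.41

ΔCt(untreated) = 19.780 − 18.700 = 1.080
ΔCt(heat-shocked) = 17.460 − 19.760 = -2.300
ΔΔCt = -2.300 − 1.080 = -3.380
Fold change = 2^(−(-3.380)) = 2^3.380 = 10.411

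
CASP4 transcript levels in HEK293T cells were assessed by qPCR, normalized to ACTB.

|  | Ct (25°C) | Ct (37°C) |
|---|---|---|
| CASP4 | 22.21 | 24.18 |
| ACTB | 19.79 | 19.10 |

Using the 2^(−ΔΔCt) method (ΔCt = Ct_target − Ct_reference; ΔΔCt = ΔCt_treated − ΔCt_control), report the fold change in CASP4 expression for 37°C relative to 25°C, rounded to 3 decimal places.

0.158

ΔCt(25°C) = 22.210 − 19.790 = 2.420
ΔCt(37°C) = 24.180 − 19.100 = 5.080
ΔΔCt = 5.080 − 2.420 = 2.660
Fold change = 2^(−2.660) = 0.1582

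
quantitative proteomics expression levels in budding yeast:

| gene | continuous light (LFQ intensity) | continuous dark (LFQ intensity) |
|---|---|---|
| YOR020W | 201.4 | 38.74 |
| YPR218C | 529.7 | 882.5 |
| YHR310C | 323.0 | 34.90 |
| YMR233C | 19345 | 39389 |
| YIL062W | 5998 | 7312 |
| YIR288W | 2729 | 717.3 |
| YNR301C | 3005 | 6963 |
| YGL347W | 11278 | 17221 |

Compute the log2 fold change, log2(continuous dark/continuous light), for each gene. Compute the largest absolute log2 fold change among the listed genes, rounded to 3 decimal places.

log2(38.74/201.4) = -2.378  (YOR020W)
log2(882.5/529.7) = 0.736  (YPR218C)
log2(34.90/323.0) = -3.210  (YHR310C)
log2(39389/19345) = 1.026  (YMR233C)
log2(7312/5998) = 0.286  (YIL062W)
log2(717.3/2729) = -1.928  (YIR288W)
log2(6963/3005) = 1.212  (YNR301C)
log2(17221/11278) = 0.611  (YGL347W)
The largest magnitude belongs to YHR310C.

3.210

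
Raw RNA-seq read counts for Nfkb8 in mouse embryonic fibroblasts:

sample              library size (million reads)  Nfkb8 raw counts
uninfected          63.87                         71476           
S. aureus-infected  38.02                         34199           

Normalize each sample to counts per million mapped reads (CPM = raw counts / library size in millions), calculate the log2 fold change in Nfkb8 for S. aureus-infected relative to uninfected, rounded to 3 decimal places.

CPM(uninfected) = 71476 / 63.87 = 1119.0856
CPM(S. aureus-infected) = 34199 / 38.02 = 899.5003
Fold change = 899.5003 / 1119.0856 = 0.80378
log2(0.80378) = -0.3151

-0.315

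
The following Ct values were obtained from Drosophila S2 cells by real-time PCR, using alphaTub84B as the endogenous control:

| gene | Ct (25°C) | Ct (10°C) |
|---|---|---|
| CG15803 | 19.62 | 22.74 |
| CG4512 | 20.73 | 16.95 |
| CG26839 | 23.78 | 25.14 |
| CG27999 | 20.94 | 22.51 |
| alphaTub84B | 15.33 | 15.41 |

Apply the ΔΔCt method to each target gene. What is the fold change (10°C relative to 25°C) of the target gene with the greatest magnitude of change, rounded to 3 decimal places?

14.520

CG15803: ΔΔCt = (22.74−15.41) − (19.62−15.33) = 7.33 − 4.29 = 3.04; fold change = 2^-3.04 = 0.122
CG4512: ΔΔCt = (16.95−15.41) − (20.73−15.33) = 1.54 − 5.40 = -3.86; fold change = 2^3.86 = 14.520
CG26839: ΔΔCt = (25.14−15.41) − (23.78−15.33) = 9.73 − 8.45 = 1.28; fold change = 2^-1.28 = 0.412
CG27999: ΔΔCt = (22.51−15.41) − (20.94−15.33) = 7.10 − 5.61 = 1.49; fold change = 2^-1.49 = 0.356
CG4512 has the largest |ΔΔCt| = 3.86.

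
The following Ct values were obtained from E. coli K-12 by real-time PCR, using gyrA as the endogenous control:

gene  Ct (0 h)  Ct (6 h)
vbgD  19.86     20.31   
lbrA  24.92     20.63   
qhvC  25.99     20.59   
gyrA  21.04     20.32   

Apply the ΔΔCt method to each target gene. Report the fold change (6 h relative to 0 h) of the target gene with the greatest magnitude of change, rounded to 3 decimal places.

vbgD: ΔΔCt = (20.31−20.32) − (19.86−21.04) = -0.01 − (-1.18) = 1.17; fold change = 2^-1.17 = 0.444
lbrA: ΔΔCt = (20.63−20.32) − (24.92−21.04) = 0.31 − 3.88 = -3.57; fold change = 2^3.57 = 11.876
qhvC: ΔΔCt = (20.59−20.32) − (25.99−21.04) = 0.27 − 4.95 = -4.68; fold change = 2^4.68 = 25.634
qhvC has the largest |ΔΔCt| = 4.68.

25.634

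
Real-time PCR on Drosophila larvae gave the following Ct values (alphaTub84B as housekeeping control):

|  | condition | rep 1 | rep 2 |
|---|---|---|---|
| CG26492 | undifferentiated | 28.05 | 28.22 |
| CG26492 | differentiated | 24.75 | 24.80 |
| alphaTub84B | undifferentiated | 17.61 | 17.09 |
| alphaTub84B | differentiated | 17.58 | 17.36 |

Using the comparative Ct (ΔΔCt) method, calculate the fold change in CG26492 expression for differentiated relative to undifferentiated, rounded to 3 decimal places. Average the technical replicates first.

Mean Ct: CG26492 undifferentiated 28.135; CG26492 differentiated 24.775; alphaTub84B undifferentiated 17.350; alphaTub84B differentiated 17.470
ΔCt(undifferentiated) = 28.135 − 17.350 = 10.785
ΔCt(differentiated) = 24.775 − 17.470 = 7.305
ΔΔCt = 7.305 − 10.785 = -3.480
Fold change = 2^(−(-3.480)) = 2^3.480 = 11.1579

11.158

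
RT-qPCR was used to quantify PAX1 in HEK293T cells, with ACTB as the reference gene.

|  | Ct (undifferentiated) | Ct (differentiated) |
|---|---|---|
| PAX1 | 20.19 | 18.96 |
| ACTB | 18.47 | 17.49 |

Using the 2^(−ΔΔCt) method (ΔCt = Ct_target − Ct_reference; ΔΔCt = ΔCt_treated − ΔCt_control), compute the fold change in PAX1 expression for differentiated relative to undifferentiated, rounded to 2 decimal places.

1.19

ΔCt(undifferentiated) = 20.190 − 18.470 = 1.720
ΔCt(differentiated) = 18.960 − 17.490 = 1.470
ΔΔCt = 1.470 − 1.720 = -0.250
Fold change = 2^(−(-0.250)) = 2^0.250 = 1.189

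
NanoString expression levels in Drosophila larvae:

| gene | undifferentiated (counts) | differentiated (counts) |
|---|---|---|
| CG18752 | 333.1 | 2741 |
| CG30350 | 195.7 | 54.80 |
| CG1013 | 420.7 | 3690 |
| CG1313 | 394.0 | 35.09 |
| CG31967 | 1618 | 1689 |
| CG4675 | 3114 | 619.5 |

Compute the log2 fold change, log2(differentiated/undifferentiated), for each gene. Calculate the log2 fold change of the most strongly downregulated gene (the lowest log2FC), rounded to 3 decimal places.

log2(2741/333.1) = 3.041  (CG18752)
log2(54.80/195.7) = -1.836  (CG30350)
log2(3690/420.7) = 3.133  (CG1013)
log2(35.09/394.0) = -3.489  (CG1313)
log2(1689/1618) = 0.062  (CG31967)
log2(619.5/3114) = -2.330  (CG4675)
CG1313 is most strongly downregulated.

-3.489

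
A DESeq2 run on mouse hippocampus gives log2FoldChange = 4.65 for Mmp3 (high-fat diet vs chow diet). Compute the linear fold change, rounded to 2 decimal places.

25.11

Fold change = 2^(4.65) = 25.107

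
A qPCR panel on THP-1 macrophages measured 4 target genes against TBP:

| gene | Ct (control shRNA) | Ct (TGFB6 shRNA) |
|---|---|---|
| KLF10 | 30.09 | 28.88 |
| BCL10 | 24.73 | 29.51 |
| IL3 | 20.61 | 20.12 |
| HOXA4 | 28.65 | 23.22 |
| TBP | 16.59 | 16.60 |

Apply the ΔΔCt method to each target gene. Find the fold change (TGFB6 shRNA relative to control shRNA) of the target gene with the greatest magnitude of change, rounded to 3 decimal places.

43.411

KLF10: ΔΔCt = (28.88−16.60) − (30.09−16.59) = 12.28 − 13.50 = -1.22; fold change = 2^1.22 = 2.329
BCL10: ΔΔCt = (29.51−16.60) − (24.73−16.59) = 12.91 − 8.14 = 4.77; fold change = 2^-4.77 = 0.037
IL3: ΔΔCt = (20.12−16.60) − (20.61−16.59) = 3.52 − 4.02 = -0.50; fold change = 2^0.50 = 1.414
HOXA4: ΔΔCt = (23.22−16.60) − (28.65−16.59) = 6.62 − 12.06 = -5.44; fold change = 2^5.44 = 43.411
HOXA4 has the largest |ΔΔCt| = 5.44.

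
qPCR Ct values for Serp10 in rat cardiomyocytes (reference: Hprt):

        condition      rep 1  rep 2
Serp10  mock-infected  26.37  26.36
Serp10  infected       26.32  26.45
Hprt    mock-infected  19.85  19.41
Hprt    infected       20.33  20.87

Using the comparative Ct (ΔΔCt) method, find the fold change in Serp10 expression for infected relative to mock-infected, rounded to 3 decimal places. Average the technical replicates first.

1.932

Mean Ct: Serp10 mock-infected 26.365; Serp10 infected 26.385; Hprt mock-infected 19.630; Hprt infected 20.600
ΔCt(mock-infected) = 26.365 − 19.630 = 6.735
ΔCt(infected) = 26.385 − 20.600 = 5.785
ΔΔCt = 5.785 − 6.735 = -0.950
Fold change = 2^(−(-0.950)) = 2^0.950 = 1.9319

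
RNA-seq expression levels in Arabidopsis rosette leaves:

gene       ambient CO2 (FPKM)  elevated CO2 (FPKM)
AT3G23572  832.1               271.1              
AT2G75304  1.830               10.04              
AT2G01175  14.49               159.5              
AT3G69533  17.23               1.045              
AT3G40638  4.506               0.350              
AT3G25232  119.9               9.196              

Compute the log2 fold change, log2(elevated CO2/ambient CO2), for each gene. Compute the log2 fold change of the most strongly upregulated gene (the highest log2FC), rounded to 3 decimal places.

3.460

log2(271.1/832.1) = -1.618  (AT3G23572)
log2(10.04/1.830) = 2.456  (AT2G75304)
log2(159.5/14.49) = 3.460  (AT2G01175)
log2(1.045/17.23) = -4.043  (AT3G69533)
log2(0.350/4.506) = -3.686  (AT3G40638)
log2(9.196/119.9) = -3.705  (AT3G25232)
AT2G01175 is most strongly upregulated.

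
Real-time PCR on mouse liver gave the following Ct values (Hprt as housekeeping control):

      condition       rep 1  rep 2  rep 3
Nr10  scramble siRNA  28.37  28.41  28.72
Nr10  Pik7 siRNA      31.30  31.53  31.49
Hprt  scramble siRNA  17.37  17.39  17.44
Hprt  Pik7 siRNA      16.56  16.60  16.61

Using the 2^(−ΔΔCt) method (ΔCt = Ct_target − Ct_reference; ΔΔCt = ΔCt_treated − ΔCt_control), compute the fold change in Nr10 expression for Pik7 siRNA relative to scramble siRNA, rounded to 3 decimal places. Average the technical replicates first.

0.074

Mean Ct: Nr10 scramble siRNA 28.500; Nr10 Pik7 siRNA 31.440; Hprt scramble siRNA 17.400; Hprt Pik7 siRNA 16.590
ΔCt(scramble siRNA) = 28.500 − 17.400 = 11.100
ΔCt(Pik7 siRNA) = 31.440 − 16.590 = 14.850
ΔΔCt = 14.850 − 11.100 = 3.750
Fold change = 2^(−3.750) = 0.0743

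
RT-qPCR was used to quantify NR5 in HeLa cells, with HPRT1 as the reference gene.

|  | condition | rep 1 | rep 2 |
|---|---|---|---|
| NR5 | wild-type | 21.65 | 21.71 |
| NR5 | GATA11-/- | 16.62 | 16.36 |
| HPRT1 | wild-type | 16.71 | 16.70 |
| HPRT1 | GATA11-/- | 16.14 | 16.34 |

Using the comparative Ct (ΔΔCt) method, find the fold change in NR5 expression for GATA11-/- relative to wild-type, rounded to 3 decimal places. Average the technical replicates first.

Mean Ct: NR5 wild-type 21.680; NR5 GATA11-/- 16.490; HPRT1 wild-type 16.705; HPRT1 GATA11-/- 16.240
ΔCt(wild-type) = 21.680 − 16.705 = 4.975
ΔCt(GATA11-/-) = 16.490 − 16.240 = 0.250
ΔΔCt = 0.250 − 4.975 = -4.725
Fold change = 2^(−(-4.725)) = 2^4.725 = 26.4464

26.446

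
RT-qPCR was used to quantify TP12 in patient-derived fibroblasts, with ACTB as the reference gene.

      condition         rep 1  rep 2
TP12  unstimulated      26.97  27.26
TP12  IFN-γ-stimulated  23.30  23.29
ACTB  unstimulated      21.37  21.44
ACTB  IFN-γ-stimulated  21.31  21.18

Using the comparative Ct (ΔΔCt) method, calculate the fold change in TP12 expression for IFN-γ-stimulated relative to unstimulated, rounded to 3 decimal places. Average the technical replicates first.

Mean Ct: TP12 unstimulated 27.115; TP12 IFN-γ-stimulated 23.295; ACTB unstimulated 21.405; ACTB IFN-γ-stimulated 21.245
ΔCt(unstimulated) = 27.115 − 21.405 = 5.710
ΔCt(IFN-γ-stimulated) = 23.295 − 21.245 = 2.050
ΔΔCt = 2.050 − 5.710 = -3.660
Fold change = 2^(−(-3.660)) = 2^3.660 = 12.6407

12.641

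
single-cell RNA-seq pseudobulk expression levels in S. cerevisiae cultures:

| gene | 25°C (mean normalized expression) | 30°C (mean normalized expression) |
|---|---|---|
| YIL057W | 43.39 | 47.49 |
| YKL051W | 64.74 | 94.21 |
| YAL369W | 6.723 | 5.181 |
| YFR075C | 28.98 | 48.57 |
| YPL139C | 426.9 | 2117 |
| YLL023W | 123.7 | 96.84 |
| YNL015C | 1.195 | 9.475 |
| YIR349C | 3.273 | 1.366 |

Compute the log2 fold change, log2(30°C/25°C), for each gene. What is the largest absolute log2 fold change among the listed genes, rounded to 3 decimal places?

2.987

log2(47.49/43.39) = 0.130  (YIL057W)
log2(94.21/64.74) = 0.541  (YKL051W)
log2(5.181/6.723) = -0.376  (YAL369W)
log2(48.57/28.98) = 0.745  (YFR075C)
log2(2117/426.9) = 2.310  (YPL139C)
log2(96.84/123.7) = -0.353  (YLL023W)
log2(9.475/1.195) = 2.987  (YNL015C)
log2(1.366/3.273) = -1.261  (YIR349C)
The largest magnitude belongs to YNL015C.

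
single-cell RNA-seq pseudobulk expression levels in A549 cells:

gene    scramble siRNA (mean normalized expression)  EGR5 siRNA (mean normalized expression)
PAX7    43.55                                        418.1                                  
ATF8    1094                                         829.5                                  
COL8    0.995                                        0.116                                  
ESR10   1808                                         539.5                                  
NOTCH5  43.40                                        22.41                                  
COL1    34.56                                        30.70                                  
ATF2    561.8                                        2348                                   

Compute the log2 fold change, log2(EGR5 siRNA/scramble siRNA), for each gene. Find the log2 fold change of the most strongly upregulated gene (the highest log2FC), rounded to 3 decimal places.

3.263

log2(418.1/43.55) = 3.263  (PAX7)
log2(829.5/1094) = -0.399  (ATF8)
log2(0.116/0.995) = -3.101  (COL8)
log2(539.5/1808) = -1.745  (ESR10)
log2(22.41/43.40) = -0.954  (NOTCH5)
log2(30.70/34.56) = -0.171  (COL1)
log2(2348/561.8) = 2.063  (ATF2)
PAX7 is most strongly upregulated.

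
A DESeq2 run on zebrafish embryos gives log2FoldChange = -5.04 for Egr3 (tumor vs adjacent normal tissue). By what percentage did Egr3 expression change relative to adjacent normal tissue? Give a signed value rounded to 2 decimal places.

-96.96%

Fold change = 2^(-5.04) = 0.0304
Percent change = (FC − 1) × 100% = (0.0304 − 1) × 100 = -96.96%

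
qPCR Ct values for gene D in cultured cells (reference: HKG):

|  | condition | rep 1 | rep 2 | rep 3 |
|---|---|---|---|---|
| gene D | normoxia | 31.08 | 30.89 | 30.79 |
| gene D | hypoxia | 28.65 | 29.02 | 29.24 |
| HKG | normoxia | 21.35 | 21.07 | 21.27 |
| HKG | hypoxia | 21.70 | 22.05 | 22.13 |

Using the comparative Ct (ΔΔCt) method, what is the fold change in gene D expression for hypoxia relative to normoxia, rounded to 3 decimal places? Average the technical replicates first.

Mean Ct: gene D normoxia 30.920; gene D hypoxia 28.970; HKG normoxia 21.230; HKG hypoxia 21.960
ΔCt(normoxia) = 30.920 − 21.230 = 9.690
ΔCt(hypoxia) = 28.970 − 21.960 = 7.010
ΔΔCt = 7.010 − 9.690 = -2.680
Fold change = 2^(−(-2.680)) = 2^2.680 = 6.4086

6.409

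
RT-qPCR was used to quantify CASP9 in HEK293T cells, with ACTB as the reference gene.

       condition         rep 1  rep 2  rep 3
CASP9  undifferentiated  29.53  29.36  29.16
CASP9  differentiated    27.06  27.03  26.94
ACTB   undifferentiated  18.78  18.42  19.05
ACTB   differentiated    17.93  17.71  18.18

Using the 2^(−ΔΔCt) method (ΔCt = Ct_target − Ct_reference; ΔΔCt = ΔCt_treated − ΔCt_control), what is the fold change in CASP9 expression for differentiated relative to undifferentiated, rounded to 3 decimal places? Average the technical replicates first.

Mean Ct: CASP9 undifferentiated 29.350; CASP9 differentiated 27.010; ACTB undifferentiated 18.750; ACTB differentiated 17.940
ΔCt(undifferentiated) = 29.350 − 18.750 = 10.600
ΔCt(differentiated) = 27.010 − 17.940 = 9.070
ΔΔCt = 9.070 − 10.600 = -1.530
Fold change = 2^(−(-1.530)) = 2^1.530 = 2.8879

2.888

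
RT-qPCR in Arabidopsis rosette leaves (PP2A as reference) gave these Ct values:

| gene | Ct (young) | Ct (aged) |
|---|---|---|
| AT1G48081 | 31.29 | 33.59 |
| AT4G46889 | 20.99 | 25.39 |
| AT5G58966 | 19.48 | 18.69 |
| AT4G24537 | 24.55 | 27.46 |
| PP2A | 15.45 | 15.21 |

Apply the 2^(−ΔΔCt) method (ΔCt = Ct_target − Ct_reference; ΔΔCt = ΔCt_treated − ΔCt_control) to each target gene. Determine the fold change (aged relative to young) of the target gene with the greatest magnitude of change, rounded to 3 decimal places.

0.040

AT1G48081: ΔΔCt = (33.59−15.21) − (31.29−15.45) = 18.38 − 15.84 = 2.54; fold change = 2^-2.54 = 0.172
AT4G46889: ΔΔCt = (25.39−15.21) − (20.99−15.45) = 10.18 − 5.54 = 4.64; fold change = 2^-4.64 = 0.040
AT5G58966: ΔΔCt = (18.69−15.21) − (19.48−15.45) = 3.48 − 4.03 = -0.55; fold change = 2^0.55 = 1.464
AT4G24537: ΔΔCt = (27.46−15.21) − (24.55−15.45) = 12.25 − 9.10 = 3.15; fold change = 2^-3.15 = 0.113
AT4G46889 has the largest |ΔΔCt| = 4.64.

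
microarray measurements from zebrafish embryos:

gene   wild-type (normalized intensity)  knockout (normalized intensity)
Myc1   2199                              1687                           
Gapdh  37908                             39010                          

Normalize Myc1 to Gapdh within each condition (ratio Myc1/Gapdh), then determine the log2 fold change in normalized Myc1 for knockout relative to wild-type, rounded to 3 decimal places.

-0.424

Myc1/Gapdh (wild-type) = 2199 / 37908 = 0.058009
Myc1/Gapdh (knockout) = 1687 / 39010 = 0.043245
Fold change = 0.043245 / 0.058009 = 0.7455
log2(0.7455) = -0.4237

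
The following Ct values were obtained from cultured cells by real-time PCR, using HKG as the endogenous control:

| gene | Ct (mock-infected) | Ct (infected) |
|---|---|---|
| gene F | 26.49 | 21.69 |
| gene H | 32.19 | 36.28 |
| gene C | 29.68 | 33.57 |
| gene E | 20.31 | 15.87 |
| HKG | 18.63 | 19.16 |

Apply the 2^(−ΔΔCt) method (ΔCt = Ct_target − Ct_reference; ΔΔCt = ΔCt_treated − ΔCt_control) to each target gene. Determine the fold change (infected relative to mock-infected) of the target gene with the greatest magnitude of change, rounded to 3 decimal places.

gene F: ΔΔCt = (21.69−19.16) − (26.49−18.63) = 2.53 − 7.86 = -5.33; fold change = 2^5.33 = 40.224
gene H: ΔΔCt = (36.28−19.16) − (32.19−18.63) = 17.12 − 13.56 = 3.56; fold change = 2^-3.56 = 0.085
gene C: ΔΔCt = (33.57−19.16) − (29.68−18.63) = 14.41 − 11.05 = 3.36; fold change = 2^-3.36 = 0.097
gene E: ΔΔCt = (15.87−19.16) − (20.31−18.63) = -3.29 − 1.68 = -4.97; fold change = 2^4.97 = 31.341
gene F has the largest |ΔΔCt| = 5.33.

40.224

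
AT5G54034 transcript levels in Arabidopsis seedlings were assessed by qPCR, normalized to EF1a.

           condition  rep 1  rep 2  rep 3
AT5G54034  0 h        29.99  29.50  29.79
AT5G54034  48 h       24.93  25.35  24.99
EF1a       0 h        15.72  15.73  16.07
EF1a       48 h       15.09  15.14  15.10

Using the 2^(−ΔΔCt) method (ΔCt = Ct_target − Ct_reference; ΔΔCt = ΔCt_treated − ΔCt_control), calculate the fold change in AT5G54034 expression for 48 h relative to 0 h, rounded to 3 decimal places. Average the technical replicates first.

15.348

Mean Ct: AT5G54034 0 h 29.760; AT5G54034 48 h 25.090; EF1a 0 h 15.840; EF1a 48 h 15.110
ΔCt(0 h) = 29.760 − 15.840 = 13.920
ΔCt(48 h) = 25.090 − 15.110 = 9.980
ΔΔCt = 9.980 − 13.920 = -3.940
Fold change = 2^(−(-3.940)) = 2^3.940 = 15.3482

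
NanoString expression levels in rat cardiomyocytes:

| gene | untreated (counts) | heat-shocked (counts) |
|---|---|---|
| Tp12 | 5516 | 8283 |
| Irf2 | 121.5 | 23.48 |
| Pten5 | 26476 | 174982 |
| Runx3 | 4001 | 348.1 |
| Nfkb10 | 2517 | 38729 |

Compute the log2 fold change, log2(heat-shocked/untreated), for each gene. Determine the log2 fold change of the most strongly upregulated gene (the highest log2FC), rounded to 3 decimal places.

log2(8283/5516) = 0.587  (Tp12)
log2(23.48/121.5) = -2.371  (Irf2)
log2(174982/26476) = 2.724  (Pten5)
log2(348.1/4001) = -3.523  (Runx3)
log2(38729/2517) = 3.944  (Nfkb10)
Nfkb10 is most strongly upregulated.

3.944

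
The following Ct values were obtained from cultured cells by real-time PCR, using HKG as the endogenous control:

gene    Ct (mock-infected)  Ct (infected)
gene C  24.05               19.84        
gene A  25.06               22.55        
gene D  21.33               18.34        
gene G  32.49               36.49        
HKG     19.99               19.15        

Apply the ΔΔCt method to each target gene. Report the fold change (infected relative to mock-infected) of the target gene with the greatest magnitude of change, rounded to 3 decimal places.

0.035

gene C: ΔΔCt = (19.84−19.15) − (24.05−19.99) = 0.69 − 4.06 = -3.37; fold change = 2^3.37 = 10.339
gene A: ΔΔCt = (22.55−19.15) − (25.06−19.99) = 3.40 − 5.07 = -1.67; fold change = 2^1.67 = 3.182
gene D: ΔΔCt = (18.34−19.15) − (21.33−19.99) = -0.81 − 1.34 = -2.15; fold change = 2^2.15 = 4.438
gene G: ΔΔCt = (36.49−19.15) − (32.49−19.99) = 17.34 − 12.50 = 4.84; fold change = 2^-4.84 = 0.035
gene G has the largest |ΔΔCt| = 4.84.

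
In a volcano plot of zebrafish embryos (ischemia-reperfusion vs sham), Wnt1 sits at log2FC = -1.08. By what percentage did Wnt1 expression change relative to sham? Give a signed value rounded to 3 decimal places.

-52.697%

Fold change = 2^(-1.08) = 0.4730
Percent change = (FC − 1) × 100% = (0.4730 − 1) × 100 = -52.697%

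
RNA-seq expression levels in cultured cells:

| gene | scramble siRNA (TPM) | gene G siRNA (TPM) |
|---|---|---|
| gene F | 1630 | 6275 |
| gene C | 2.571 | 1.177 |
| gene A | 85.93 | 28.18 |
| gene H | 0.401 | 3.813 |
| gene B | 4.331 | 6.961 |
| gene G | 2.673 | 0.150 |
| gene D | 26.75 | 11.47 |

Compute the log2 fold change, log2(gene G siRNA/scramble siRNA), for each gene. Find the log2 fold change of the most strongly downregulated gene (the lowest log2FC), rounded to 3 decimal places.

-4.155

log2(6275/1630) = 1.945  (gene F)
log2(1.177/2.571) = -1.127  (gene C)
log2(28.18/85.93) = -1.608  (gene A)
log2(3.813/0.401) = 3.249  (gene H)
log2(6.961/4.331) = 0.685  (gene B)
log2(0.150/2.673) = -4.155  (gene G)
log2(11.47/26.75) = -1.222  (gene D)
gene G is most strongly downregulated.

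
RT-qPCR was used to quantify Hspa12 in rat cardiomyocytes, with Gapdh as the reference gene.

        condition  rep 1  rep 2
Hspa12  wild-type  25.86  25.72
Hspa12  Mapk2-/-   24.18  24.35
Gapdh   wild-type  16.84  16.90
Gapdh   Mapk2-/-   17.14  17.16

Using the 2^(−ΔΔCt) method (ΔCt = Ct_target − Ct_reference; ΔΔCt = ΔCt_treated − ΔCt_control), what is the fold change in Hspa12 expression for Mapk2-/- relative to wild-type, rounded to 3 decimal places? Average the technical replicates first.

3.494

Mean Ct: Hspa12 wild-type 25.790; Hspa12 Mapk2-/- 24.265; Gapdh wild-type 16.870; Gapdh Mapk2-/- 17.150
ΔCt(wild-type) = 25.790 − 16.870 = 8.920
ΔCt(Mapk2-/-) = 24.265 − 17.150 = 7.115
ΔΔCt = 7.115 − 8.920 = -1.805
Fold change = 2^(−(-1.805)) = 2^1.805 = 3.4943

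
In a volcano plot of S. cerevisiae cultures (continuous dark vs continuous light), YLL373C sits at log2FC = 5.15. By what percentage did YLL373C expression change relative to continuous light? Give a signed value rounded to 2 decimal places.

3450.62%

Fold change = 2^(5.15) = 35.5062
Percent change = (FC − 1) × 100% = (35.5062 − 1) × 100 = 3450.62%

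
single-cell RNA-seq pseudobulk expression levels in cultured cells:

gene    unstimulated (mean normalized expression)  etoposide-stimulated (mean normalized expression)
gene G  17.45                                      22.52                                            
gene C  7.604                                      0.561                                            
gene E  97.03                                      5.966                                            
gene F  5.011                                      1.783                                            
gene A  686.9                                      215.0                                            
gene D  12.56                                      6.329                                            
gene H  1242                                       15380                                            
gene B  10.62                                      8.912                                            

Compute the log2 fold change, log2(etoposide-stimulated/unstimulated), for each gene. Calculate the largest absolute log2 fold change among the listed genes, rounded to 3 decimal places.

4.024

log2(22.52/17.45) = 0.368  (gene G)
log2(0.561/7.604) = -3.761  (gene C)
log2(5.966/97.03) = -4.024  (gene E)
log2(1.783/5.011) = -1.491  (gene F)
log2(215.0/686.9) = -1.676  (gene A)
log2(6.329/12.56) = -0.989  (gene D)
log2(15380/1242) = 3.630  (gene H)
log2(8.912/10.62) = -0.253  (gene B)
The largest magnitude belongs to gene E.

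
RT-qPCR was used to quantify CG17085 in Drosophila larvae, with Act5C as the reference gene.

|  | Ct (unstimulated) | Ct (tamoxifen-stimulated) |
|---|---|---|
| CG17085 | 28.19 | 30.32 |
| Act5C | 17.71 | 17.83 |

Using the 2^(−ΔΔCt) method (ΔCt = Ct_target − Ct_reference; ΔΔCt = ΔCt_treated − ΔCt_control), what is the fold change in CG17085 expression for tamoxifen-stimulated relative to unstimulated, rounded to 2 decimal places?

0.25

ΔCt(unstimulated) = 28.190 − 17.710 = 10.480
ΔCt(tamoxifen-stimulated) = 30.320 − 17.830 = 12.490
ΔΔCt = 12.490 − 10.480 = 2.010
Fold change = 2^(−2.010) = 0.248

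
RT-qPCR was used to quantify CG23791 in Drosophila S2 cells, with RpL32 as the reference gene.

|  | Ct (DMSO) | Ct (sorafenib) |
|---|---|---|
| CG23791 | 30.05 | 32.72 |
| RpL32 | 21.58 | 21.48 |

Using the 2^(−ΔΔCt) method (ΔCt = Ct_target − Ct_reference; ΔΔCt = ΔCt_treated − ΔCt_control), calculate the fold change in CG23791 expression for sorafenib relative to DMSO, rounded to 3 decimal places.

0.147

ΔCt(DMSO) = 30.050 − 21.580 = 8.470
ΔCt(sorafenib) = 32.720 − 21.480 = 11.240
ΔΔCt = 11.240 − 8.470 = 2.770
Fold change = 2^(−2.770) = 0.1466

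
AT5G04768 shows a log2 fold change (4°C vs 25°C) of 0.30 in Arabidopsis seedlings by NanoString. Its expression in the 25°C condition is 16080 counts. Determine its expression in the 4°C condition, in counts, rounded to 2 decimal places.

Fold change = 2^(0.30) = 1.2311
4°C expression = 16080 × 1.2311 = 19796.80

19796.80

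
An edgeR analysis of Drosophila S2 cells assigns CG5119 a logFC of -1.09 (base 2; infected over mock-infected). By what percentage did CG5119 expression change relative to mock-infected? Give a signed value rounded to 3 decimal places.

Fold change = 2^(-1.09) = 0.4698
Percent change = (FC − 1) × 100% = (0.4698 − 1) × 100 = -53.024%

-53.024%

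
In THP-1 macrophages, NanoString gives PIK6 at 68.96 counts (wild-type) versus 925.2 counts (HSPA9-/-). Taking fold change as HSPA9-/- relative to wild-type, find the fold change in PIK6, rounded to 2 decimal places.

13.42

Fold change = 925.2 / 68.96 = 13.416
PIK6 is upregulated.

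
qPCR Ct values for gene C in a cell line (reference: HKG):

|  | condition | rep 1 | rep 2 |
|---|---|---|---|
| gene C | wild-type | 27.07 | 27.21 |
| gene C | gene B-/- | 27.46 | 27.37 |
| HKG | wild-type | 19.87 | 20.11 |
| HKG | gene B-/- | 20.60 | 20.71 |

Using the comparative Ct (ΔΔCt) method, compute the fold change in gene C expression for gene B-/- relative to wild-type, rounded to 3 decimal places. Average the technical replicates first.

Mean Ct: gene C wild-type 27.140; gene C gene B-/- 27.415; HKG wild-type 19.990; HKG gene B-/- 20.655
ΔCt(wild-type) = 27.140 − 19.990 = 7.150
ΔCt(gene B-/-) = 27.415 − 20.655 = 6.760
ΔΔCt = 6.760 − 7.150 = -0.390
Fold change = 2^(−(-0.390)) = 2^0.390 = 1.3104

1.310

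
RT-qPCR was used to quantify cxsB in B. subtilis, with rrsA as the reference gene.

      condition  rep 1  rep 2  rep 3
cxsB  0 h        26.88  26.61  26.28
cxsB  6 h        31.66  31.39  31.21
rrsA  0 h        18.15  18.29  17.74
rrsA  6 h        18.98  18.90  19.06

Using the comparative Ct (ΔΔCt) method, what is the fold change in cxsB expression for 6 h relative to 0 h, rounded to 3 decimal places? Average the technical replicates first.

Mean Ct: cxsB 0 h 26.590; cxsB 6 h 31.420; rrsA 0 h 18.060; rrsA 6 h 18.980
ΔCt(0 h) = 26.590 − 18.060 = 8.530
ΔCt(6 h) = 31.420 − 18.980 = 12.440
ΔΔCt = 12.440 − 8.530 = 3.910
Fold change = 2^(−3.910) = 0.0665

0.067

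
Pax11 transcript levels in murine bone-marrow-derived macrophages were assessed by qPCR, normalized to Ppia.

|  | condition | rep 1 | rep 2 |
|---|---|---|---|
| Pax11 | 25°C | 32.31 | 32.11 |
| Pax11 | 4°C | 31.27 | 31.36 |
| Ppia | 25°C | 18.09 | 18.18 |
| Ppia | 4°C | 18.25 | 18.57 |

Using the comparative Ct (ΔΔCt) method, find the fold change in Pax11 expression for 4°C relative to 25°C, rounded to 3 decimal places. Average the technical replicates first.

2.250

Mean Ct: Pax11 25°C 32.210; Pax11 4°C 31.315; Ppia 25°C 18.135; Ppia 4°C 18.410
ΔCt(25°C) = 32.210 − 18.135 = 14.075
ΔCt(4°C) = 31.315 − 18.410 = 12.905
ΔΔCt = 12.905 − 14.075 = -1.170
Fold change = 2^(−(-1.170)) = 2^1.170 = 2.2501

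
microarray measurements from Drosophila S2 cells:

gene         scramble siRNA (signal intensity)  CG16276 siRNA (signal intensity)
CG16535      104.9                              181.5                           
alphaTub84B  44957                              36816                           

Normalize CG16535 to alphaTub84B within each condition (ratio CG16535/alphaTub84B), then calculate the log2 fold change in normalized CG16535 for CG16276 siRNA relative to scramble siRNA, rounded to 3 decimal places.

1.079

CG16535/alphaTub84B (scramble siRNA) = 104.9 / 44957 = 0.0023333
CG16535/alphaTub84B (CG16276 siRNA) = 181.5 / 36816 = 0.0049299
Fold change = 0.0049299 / 0.0023333 = 2.1128
log2(2.1128) = 1.0792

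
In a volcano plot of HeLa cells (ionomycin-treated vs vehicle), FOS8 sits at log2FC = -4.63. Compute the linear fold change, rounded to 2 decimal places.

0.04

Fold change = 2^(-4.63) = 0.040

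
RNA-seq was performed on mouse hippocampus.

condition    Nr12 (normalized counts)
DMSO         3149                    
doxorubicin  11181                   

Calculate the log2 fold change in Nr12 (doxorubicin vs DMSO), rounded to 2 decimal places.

1.83

Fold change = 11181 / 3149 = 3.5507
log2(3.5507) = 1.828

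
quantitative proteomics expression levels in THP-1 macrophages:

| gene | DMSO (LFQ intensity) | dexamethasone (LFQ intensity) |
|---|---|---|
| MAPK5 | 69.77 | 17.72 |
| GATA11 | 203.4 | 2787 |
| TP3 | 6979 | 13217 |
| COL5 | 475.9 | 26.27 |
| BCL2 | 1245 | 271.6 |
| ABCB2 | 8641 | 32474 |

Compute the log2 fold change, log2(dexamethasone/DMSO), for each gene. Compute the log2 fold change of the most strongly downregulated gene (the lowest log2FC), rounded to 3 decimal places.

-4.179

log2(17.72/69.77) = -1.977  (MAPK5)
log2(2787/203.4) = 3.776  (GATA11)
log2(13217/6979) = 0.921  (TP3)
log2(26.27/475.9) = -4.179  (COL5)
log2(271.6/1245) = -2.197  (BCL2)
log2(32474/8641) = 1.910  (ABCB2)
COL5 is most strongly downregulated.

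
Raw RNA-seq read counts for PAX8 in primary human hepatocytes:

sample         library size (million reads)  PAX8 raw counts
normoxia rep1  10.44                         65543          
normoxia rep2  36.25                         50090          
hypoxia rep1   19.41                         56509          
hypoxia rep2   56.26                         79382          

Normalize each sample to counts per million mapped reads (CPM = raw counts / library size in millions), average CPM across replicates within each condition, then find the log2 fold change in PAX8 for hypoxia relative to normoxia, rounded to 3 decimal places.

CPM(normoxia rep1) = 65543 / 10.44 = 6278.0651
CPM(normoxia rep2) = 50090 / 36.25 = 1381.7931
CPM(hypoxia rep1) = 56509 / 19.41 = 2911.3344
CPM(hypoxia rep2) = 79382 / 56.26 = 1410.9847
mean CPM(normoxia) = 3829.9291; mean CPM(hypoxia) = 2161.1595
Fold change = 2161.1595 / 3829.9291 = 0.56428
log2(0.56428) = -0.8255

-0.826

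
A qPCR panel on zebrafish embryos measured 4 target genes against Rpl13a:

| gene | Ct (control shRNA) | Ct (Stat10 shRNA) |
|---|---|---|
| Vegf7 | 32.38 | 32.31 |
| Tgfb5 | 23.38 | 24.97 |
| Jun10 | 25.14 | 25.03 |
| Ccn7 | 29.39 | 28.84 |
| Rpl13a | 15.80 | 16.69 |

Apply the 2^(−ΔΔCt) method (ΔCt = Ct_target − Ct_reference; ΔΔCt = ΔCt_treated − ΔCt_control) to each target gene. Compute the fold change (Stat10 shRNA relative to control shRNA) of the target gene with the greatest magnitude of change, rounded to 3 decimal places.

Vegf7: ΔΔCt = (32.31−16.69) − (32.38−15.80) = 15.62 − 16.58 = -0.96; fold change = 2^0.96 = 1.945
Tgfb5: ΔΔCt = (24.97−16.69) − (23.38−15.80) = 8.28 − 7.58 = 0.70; fold change = 2^-0.70 = 0.616
Jun10: ΔΔCt = (25.03−16.69) − (25.14−15.80) = 8.34 − 9.34 = -1.00; fold change = 2^1.00 = 2.000
Ccn7: ΔΔCt = (28.84−16.69) − (29.39−15.80) = 12.15 − 13.59 = -1.44; fold change = 2^1.44 = 2.713
Ccn7 has the largest |ΔΔCt| = 1.44.

2.713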